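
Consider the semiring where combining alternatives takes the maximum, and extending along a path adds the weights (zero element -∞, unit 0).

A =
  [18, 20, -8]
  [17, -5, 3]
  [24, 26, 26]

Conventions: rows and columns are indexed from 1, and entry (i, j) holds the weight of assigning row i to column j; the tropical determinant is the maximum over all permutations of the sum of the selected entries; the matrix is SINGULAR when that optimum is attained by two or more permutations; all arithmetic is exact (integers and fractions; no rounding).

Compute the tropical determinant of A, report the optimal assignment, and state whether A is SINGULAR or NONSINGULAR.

σ = (1, 2, 3): 18 + (-5) + 26 = 39
σ = (1, 3, 2): 18 + 3 + 26 = 47
σ = (2, 1, 3): 20 + 17 + 26 = 63
σ = (2, 3, 1): 20 + 3 + 24 = 47
σ = (3, 1, 2): (-8) + 17 + 26 = 35
σ = (3, 2, 1): (-8) + (-5) + 24 = 11
Optimal value attained by: σ = (2, 1, 3).
Answer: det⊕(A) = 63; verdict: NONSINGULAR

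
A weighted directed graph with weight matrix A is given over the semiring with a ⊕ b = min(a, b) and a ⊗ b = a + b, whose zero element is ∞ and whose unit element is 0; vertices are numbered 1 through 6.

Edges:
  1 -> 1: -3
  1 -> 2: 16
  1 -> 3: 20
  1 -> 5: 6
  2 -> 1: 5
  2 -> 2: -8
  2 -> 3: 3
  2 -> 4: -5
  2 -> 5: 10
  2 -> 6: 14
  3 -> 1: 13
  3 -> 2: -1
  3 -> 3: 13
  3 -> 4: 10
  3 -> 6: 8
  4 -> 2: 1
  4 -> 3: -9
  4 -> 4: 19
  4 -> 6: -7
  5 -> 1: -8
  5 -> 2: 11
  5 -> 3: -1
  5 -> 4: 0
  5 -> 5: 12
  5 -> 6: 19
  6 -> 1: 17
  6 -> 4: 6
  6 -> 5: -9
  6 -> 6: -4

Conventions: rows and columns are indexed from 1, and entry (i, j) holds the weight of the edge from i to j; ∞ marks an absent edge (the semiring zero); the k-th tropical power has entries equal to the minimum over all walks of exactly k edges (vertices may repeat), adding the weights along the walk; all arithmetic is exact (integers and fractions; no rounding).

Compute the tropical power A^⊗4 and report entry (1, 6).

A^⊗2:
  [-6, 8, 5, 6, 3, 25]
  [-3, -16, -14, -13, 2, -12]
  [4, -9, 1, -6, -1, 3]
  [4, -10, 4, -4, -16, -11]
  [-11, -2, -9, 6, -2, -7]
  [-17, 2, -10, -9, -13, -8]
A^⊗3:
  [-9, 0, -3, 3, 0, -1]
  [-11, -24, -22, -21, -21, -20]
  [-9, -17, -15, -14, -6, -13]
  [-24, -18, -17, -16, -20, -15]
  [-14, -10, -3, -7, -16, -11]
  [-21, -11, -18, -13, -17, -16]
A^⊗4:
  [-12, -8, -6, -5, -10, -5]
  [-29, -32, -30, -29, -29, -28]
  [-14, -25, -23, -22, -22, -21]
  [-28, -26, -25, -23, -24, -23]
  [-24, -18, -17, -16, -20, -15]
  [-25, -19, -22, -17, -25, -20]
Key observation: the optimum is the walk 1->5->4->6->6, with weight 6 + 0 + (-7) + (-4) = -5.
Optimal value attained by: walk 1->5->4->6->6.
Answer: (A^⊗4)[1][6] = -5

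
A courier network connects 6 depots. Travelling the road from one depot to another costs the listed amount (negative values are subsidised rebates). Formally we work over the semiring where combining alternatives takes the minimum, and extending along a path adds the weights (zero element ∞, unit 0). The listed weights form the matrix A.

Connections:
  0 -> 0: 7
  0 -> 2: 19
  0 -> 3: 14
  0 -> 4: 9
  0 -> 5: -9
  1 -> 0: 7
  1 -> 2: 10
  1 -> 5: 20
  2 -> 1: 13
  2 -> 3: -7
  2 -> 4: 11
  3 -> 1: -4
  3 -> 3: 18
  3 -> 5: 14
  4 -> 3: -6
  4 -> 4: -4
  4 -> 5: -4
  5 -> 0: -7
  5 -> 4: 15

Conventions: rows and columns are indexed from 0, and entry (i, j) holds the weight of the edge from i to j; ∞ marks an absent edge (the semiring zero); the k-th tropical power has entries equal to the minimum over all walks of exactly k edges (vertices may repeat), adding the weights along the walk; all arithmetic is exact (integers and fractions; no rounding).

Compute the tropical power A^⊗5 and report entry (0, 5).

A^⊗2:
  [-16, 10, 26, 3, 5, -2]
  [13, 23, 26, 3, 16, -2]
  [20, -11, 23, 5, 7, 7]
  [3, 14, 6, 36, 29, 16]
  [-11, -10, ∞, -10, -8, -8]
  [0, ∞, 12, 7, 2, -16]
A^⊗3:
  [-9, -1, 3, -2, -7, -25]
  [-9, -1, 32, 10, 12, 4]
  [-4, 1, -1, 1, 3, 3]
  [9, 19, 22, -1, 12, -6]
  [-15, -14, 0, -14, -12, -20]
  [-23, 3, 19, -4, -2, -9]
A^⊗4:
  [-32, -6, 9, -13, -11, -18]
  [-3, 6, 9, 5, 0, -18]
  [-4, -3, 11, -8, -1, -13]
  [-13, -5, 28, 6, 8, 0]
  [-27, -18, -4, -18, -16, -24]
  [-16, -8, -4, -9, -14, -32]
A^⊗5:
  [-25, -17, -13, -18, -23, -41]
  [-25, 1, 16, -6, -4, -12]
  [-20, -12, 7, -7, -5, -13]
  [-7, 2, 5, 1, -4, -22]
  [-31, -22, -8, -22, -20, -36]
  [-39, -13, 2, -20, -18, -25]
Key observation: the optimum is the walk 0->5->0->5->0->5, with weight (-9) + (-7) + (-9) + (-7) + (-9) = -41.
Optimal value attained by: walk 0->5->0->5->0->5.
Answer: (A^⊗5)[0][5] = -41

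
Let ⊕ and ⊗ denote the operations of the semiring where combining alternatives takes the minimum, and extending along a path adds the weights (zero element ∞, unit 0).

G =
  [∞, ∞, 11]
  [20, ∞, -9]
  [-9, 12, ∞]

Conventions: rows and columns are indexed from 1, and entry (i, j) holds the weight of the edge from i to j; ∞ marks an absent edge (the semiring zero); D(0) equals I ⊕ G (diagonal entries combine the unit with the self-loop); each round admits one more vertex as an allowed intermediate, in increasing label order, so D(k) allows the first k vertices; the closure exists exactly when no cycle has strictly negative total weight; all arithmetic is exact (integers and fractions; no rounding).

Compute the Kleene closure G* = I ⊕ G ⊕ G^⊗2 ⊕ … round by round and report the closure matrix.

D(0):
  [0, ∞, 11]
  [20, 0, -9]
  [-9, 12, 0]
D(1):
  [0, ∞, 11]
  [20, 0, -9]
  [-9, 12, 0]
D(2):
  [0, ∞, 11]
  [20, 0, -9]
  [-9, 12, 0]
D(3):
  [0, 23, 11]
  [-18, 0, -9]
  [-9, 12, 0]
Answer: G* = [[0, 23, 11], [-18, 0, -9], [-9, 12, 0]]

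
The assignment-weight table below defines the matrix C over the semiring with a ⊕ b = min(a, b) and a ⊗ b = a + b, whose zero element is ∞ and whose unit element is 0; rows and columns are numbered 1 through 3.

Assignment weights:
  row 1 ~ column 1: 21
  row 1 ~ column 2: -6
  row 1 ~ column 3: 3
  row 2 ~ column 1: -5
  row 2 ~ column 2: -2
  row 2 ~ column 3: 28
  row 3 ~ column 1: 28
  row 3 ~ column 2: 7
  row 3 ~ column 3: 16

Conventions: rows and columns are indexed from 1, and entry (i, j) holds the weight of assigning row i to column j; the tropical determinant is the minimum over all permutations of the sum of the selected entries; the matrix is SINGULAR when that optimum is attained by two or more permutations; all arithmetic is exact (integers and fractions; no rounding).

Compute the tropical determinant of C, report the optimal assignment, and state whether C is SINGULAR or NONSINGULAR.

σ = (1, 2, 3): 21 + (-2) + 16 = 35
σ = (1, 3, 2): 21 + 28 + 7 = 56
σ = (2, 1, 3): (-6) + (-5) + 16 = 5
σ = (2, 3, 1): (-6) + 28 + 28 = 50
σ = (3, 1, 2): 3 + (-5) + 7 = 5
σ = (3, 2, 1): 3 + (-2) + 28 = 29
Optimal value attained by: σ = (2, 1, 3).
Answer: det⊕(C) = 5; verdict: SINGULAR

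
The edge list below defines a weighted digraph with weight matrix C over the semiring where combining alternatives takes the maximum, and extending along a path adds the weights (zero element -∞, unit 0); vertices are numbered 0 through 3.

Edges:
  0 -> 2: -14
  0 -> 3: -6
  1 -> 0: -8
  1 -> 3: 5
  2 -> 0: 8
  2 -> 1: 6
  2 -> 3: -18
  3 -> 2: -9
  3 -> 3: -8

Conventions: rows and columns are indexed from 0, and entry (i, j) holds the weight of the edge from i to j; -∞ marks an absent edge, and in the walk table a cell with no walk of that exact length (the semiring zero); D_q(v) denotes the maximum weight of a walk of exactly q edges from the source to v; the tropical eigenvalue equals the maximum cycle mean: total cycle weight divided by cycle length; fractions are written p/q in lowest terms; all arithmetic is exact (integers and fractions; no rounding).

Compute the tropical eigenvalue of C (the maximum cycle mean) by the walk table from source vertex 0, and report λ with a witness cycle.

q=0: [0, -∞, -∞, -∞]
q=1: [-∞, -∞, -14, -6]
q=2: [-6, -8, -15, -14]
q=3: [-7, -9, -20, -3]
q=4: [-12, -14, -12, -4]
Optimal cycle mean attained by: cycle 1->3->2->1, total 5 + (-9) + 6, length 3.
Answer: λ = 2/3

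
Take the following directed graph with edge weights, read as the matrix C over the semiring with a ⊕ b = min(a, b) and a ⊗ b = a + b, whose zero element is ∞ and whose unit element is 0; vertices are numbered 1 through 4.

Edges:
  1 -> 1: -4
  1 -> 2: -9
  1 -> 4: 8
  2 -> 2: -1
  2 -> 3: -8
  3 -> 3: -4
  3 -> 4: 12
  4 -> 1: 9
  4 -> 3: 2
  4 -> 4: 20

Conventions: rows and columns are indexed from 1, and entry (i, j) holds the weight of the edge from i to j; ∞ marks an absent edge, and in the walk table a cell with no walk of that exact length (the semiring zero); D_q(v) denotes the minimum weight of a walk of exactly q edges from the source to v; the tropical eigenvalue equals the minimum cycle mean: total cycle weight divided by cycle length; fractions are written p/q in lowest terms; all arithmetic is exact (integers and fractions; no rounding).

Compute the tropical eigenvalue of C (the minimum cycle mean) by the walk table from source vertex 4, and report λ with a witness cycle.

q=0: [∞, ∞, ∞, 0]
q=1: [9, ∞, 2, 20]
q=2: [5, 0, -2, 14]
q=3: [1, -4, -8, 10]
q=4: [-3, -8, -12, 4]
Optimal cycle mean attained by: cycle 1->1, total (-4), length 1.
Answer: λ = -4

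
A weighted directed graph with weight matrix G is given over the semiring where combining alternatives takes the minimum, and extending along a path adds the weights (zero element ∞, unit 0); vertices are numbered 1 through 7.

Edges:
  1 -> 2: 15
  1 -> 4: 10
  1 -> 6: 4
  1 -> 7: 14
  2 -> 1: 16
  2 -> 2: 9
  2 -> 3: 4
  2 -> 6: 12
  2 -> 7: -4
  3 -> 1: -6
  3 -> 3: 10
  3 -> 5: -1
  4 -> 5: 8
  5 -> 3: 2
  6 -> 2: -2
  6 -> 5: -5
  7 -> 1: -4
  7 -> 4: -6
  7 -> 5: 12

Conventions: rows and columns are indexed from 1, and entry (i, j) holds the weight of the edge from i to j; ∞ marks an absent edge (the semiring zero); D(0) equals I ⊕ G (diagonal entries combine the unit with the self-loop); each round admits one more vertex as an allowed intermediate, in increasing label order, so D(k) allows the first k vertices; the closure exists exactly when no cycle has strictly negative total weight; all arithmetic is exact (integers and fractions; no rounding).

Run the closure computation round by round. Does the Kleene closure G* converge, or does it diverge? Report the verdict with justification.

D(0):
  [0, 15, ∞, 10, ∞, 4, 14]
  [16, 0, 4, ∞, ∞, 12, -4]
  [-6, ∞, 0, ∞, -1, ∞, ∞]
  [∞, ∞, ∞, 0, 8, ∞, ∞]
  [∞, ∞, 2, ∞, 0, ∞, ∞]
  [∞, -2, ∞, ∞, -5, 0, ∞]
  [-4, ∞, ∞, -6, 12, ∞, 0]
D(1):
  [0, 15, ∞, 10, ∞, 4, 14]
  [16, 0, 4, 26, ∞, 12, -4]
  [-6, 9, 0, 4, -1, -2, 8]
  [∞, ∞, ∞, 0, 8, ∞, ∞]
  [∞, ∞, 2, ∞, 0, ∞, ∞]
  [∞, -2, ∞, ∞, -5, 0, ∞]
  [-4, 11, ∞, -6, 12, 0, 0]
D(2):
  [0, 15, 19, 10, ∞, 4, 11]
  [16, 0, 4, 26, ∞, 12, -4]
  [-6, 9, 0, 4, -1, -2, 5]
  [∞, ∞, ∞, 0, 8, ∞, ∞]
  [∞, ∞, 2, ∞, 0, ∞, ∞]
  [14, -2, 2, 24, -5, 0, -6]
  [-4, 11, 15, -6, 12, 0, 0]
D(3):
  [0, 15, 19, 10, 18, 4, 11]
  [-2, 0, 4, 8, 3, 2, -4]
  [-6, 9, 0, 4, -1, -2, 5]
  [∞, ∞, ∞, 0, 8, ∞, ∞]
  [-4, 11, 2, 6, 0, 0, 7]
  [-4, -2, 2, 6, -5, 0, -6]
  [-4, 11, 15, -6, 12, 0, 0]
D(4):
  [0, 15, 19, 10, 18, 4, 11]
  [-2, 0, 4, 8, 3, 2, -4]
  [-6, 9, 0, 4, -1, -2, 5]
  [∞, ∞, ∞, 0, 8, ∞, ∞]
  [-4, 11, 2, 6, 0, 0, 7]
  [-4, -2, 2, 6, -5, 0, -6]
  [-4, 11, 15, -6, 2, 0, 0]
Detection: at round 5, diagonal entry (6, 6) turns strictly negative.
Key observation: the cycle 6->5->3->1->6 has total weight (-5) + 2 + (-6) + 4, which is strictly negative.
Answer: DIVERGES — negative cycle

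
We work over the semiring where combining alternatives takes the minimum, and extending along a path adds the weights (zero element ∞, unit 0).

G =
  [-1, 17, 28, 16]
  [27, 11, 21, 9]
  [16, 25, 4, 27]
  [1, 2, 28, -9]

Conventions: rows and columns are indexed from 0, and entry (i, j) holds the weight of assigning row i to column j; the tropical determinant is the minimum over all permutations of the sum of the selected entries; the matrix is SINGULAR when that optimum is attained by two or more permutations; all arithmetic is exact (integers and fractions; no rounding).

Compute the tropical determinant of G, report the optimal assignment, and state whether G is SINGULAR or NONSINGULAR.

σ = (0, 1, 2, 3): (-1) + 11 + 4 + (-9) = 5
σ = (0, 1, 3, 2): (-1) + 11 + 27 + 28 = 65
σ = (0, 2, 1, 3): (-1) + 21 + 25 + (-9) = 36
σ = (0, 2, 3, 1): (-1) + 21 + 27 + 2 = 49
σ = (0, 3, 1, 2): (-1) + 9 + 25 + 28 = 61
σ = (0, 3, 2, 1): (-1) + 9 + 4 + 2 = 14
σ = (1, 0, 2, 3): 17 + 27 + 4 + (-9) = 39
σ = (1, 0, 3, 2): 17 + 27 + 27 + 28 = 99
σ = (1, 2, 0, 3): 17 + 21 + 16 + (-9) = 45
σ = (1, 2, 3, 0): 17 + 21 + 27 + 1 = 66
σ = (1, 3, 0, 2): 17 + 9 + 16 + 28 = 70
σ = (1, 3, 2, 0): 17 + 9 + 4 + 1 = 31
σ = (2, 0, 1, 3): 28 + 27 + 25 + (-9) = 71
σ = (2, 0, 3, 1): 28 + 27 + 27 + 2 = 84
σ = (2, 1, 0, 3): 28 + 11 + 16 + (-9) = 46
σ = (2, 1, 3, 0): 28 + 11 + 27 + 1 = 67
σ = (2, 3, 0, 1): 28 + 9 + 16 + 2 = 55
σ = (2, 3, 1, 0): 28 + 9 + 25 + 1 = 63
σ = (3, 0, 1, 2): 16 + 27 + 25 + 28 = 96
σ = (3, 0, 2, 1): 16 + 27 + 4 + 2 = 49
σ = (3, 1, 0, 2): 16 + 11 + 16 + 28 = 71
σ = (3, 1, 2, 0): 16 + 11 + 4 + 1 = 32
σ = (3, 2, 0, 1): 16 + 21 + 16 + 2 = 55
σ = (3, 2, 1, 0): 16 + 21 + 25 + 1 = 63
Optimal value attained by: σ = (0, 1, 2, 3).
Answer: det⊕(G) = 5; verdict: NONSINGULAR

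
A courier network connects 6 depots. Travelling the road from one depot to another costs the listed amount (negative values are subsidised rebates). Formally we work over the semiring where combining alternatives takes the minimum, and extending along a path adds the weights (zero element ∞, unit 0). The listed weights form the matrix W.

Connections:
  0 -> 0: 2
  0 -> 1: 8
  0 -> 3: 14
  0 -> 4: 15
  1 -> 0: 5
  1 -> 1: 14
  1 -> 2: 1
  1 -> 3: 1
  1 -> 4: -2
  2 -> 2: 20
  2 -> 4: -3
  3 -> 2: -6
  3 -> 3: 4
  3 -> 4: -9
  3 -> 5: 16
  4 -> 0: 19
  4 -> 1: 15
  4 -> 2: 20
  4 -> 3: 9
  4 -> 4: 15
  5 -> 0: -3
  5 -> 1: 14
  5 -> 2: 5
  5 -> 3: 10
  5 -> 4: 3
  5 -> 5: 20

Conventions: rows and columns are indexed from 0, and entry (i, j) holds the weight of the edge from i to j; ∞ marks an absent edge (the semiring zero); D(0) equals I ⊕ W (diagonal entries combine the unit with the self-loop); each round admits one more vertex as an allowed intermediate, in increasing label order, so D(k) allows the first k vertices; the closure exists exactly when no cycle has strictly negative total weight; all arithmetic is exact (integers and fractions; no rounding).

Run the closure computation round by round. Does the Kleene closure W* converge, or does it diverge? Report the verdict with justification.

D(0):
  [0, 8, ∞, 14, 15, ∞]
  [5, 0, 1, 1, -2, ∞]
  [∞, ∞, 0, ∞, -3, ∞]
  [∞, ∞, -6, 0, -9, 16]
  [19, 15, 20, 9, 0, ∞]
  [-3, 14, 5, 10, 3, 0]
D(1):
  [0, 8, ∞, 14, 15, ∞]
  [5, 0, 1, 1, -2, ∞]
  [∞, ∞, 0, ∞, -3, ∞]
  [∞, ∞, -6, 0, -9, 16]
  [19, 15, 20, 9, 0, ∞]
  [-3, 5, 5, 10, 3, 0]
D(2):
  [0, 8, 9, 9, 6, ∞]
  [5, 0, 1, 1, -2, ∞]
  [∞, ∞, 0, ∞, -3, ∞]
  [∞, ∞, -6, 0, -9, 16]
  [19, 15, 16, 9, 0, ∞]
  [-3, 5, 5, 6, 3, 0]
D(3):
  [0, 8, 9, 9, 6, ∞]
  [5, 0, 1, 1, -2, ∞]
  [∞, ∞, 0, ∞, -3, ∞]
  [∞, ∞, -6, 0, -9, 16]
  [19, 15, 16, 9, 0, ∞]
  [-3, 5, 5, 6, 2, 0]
D(4):
  [0, 8, 3, 9, 0, 25]
  [5, 0, -5, 1, -8, 17]
  [∞, ∞, 0, ∞, -3, ∞]
  [∞, ∞, -6, 0, -9, 16]
  [19, 15, 3, 9, 0, 25]
  [-3, 5, 0, 6, -3, 0]
D(5):
  [0, 8, 3, 9, 0, 25]
  [5, 0, -5, 1, -8, 17]
  [16, 12, 0, 6, -3, 22]
  [10, 6, -6, 0, -9, 16]
  [19, 15, 3, 9, 0, 25]
  [-3, 5, 0, 6, -3, 0]
D(6):
  [0, 8, 3, 9, 0, 25]
  [5, 0, -5, 1, -8, 17]
  [16, 12, 0, 6, -3, 22]
  [10, 6, -6, 0, -9, 16]
  [19, 15, 3, 9, 0, 25]
  [-3, 5, 0, 6, -3, 0]
Key observation: every diagonal entry stays at the unit through all rounds, so no improving cycle exists.
Answer: CONVERGES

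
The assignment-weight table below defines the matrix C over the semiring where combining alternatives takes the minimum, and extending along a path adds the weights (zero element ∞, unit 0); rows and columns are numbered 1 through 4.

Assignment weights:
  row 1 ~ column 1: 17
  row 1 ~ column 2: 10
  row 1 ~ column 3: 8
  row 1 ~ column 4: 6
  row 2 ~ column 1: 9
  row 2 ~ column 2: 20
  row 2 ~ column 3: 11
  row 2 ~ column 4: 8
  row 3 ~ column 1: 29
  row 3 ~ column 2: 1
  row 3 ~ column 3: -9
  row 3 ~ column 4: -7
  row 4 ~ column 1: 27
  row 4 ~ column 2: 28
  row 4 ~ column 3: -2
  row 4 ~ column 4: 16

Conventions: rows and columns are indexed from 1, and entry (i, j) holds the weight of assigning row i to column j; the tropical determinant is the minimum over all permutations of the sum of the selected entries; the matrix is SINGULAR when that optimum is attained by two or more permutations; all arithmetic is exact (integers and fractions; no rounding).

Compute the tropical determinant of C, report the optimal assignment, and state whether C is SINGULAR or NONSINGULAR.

σ = (1, 2, 3, 4): 17 + 20 + (-9) + 16 = 44
σ = (1, 2, 4, 3): 17 + 20 + (-7) + (-2) = 28
σ = (1, 3, 2, 4): 17 + 11 + 1 + 16 = 45
σ = (1, 3, 4, 2): 17 + 11 + (-7) + 28 = 49
σ = (1, 4, 2, 3): 17 + 8 + 1 + (-2) = 24
σ = (1, 4, 3, 2): 17 + 8 + (-9) + 28 = 44
σ = (2, 1, 3, 4): 10 + 9 + (-9) + 16 = 26
σ = (2, 1, 4, 3): 10 + 9 + (-7) + (-2) = 10
σ = (2, 3, 1, 4): 10 + 11 + 29 + 16 = 66
σ = (2, 3, 4, 1): 10 + 11 + (-7) + 27 = 41
σ = (2, 4, 1, 3): 10 + 8 + 29 + (-2) = 45
σ = (2, 4, 3, 1): 10 + 8 + (-9) + 27 = 36
σ = (3, 1, 2, 4): 8 + 9 + 1 + 16 = 34
σ = (3, 1, 4, 2): 8 + 9 + (-7) + 28 = 38
σ = (3, 2, 1, 4): 8 + 20 + 29 + 16 = 73
σ = (3, 2, 4, 1): 8 + 20 + (-7) + 27 = 48
σ = (3, 4, 1, 2): 8 + 8 + 29 + 28 = 73
σ = (3, 4, 2, 1): 8 + 8 + 1 + 27 = 44
σ = (4, 1, 2, 3): 6 + 9 + 1 + (-2) = 14
σ = (4, 1, 3, 2): 6 + 9 + (-9) + 28 = 34
σ = (4, 2, 1, 3): 6 + 20 + 29 + (-2) = 53
σ = (4, 2, 3, 1): 6 + 20 + (-9) + 27 = 44
σ = (4, 3, 1, 2): 6 + 11 + 29 + 28 = 74
σ = (4, 3, 2, 1): 6 + 11 + 1 + 27 = 45
Optimal value attained by: σ = (2, 1, 4, 3).
Answer: det⊕(C) = 10; verdict: NONSINGULAR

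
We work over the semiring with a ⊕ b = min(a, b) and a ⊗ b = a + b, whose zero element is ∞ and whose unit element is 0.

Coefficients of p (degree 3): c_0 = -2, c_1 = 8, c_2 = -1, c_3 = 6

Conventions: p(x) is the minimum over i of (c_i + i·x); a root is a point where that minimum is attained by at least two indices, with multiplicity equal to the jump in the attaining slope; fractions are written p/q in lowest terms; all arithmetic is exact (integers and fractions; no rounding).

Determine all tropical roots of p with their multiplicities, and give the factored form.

hull edge (i=0, c=-2) to (i=2, c=-1): slope 1/2, span 2
hull edge (i=2, c=-1) to (i=3, c=6): slope 7, span 1
Factored form: p(x) = 6 ⊗ (x ⊕ (-7)) ⊗ (x ⊕ (-1/2)) ⊗ (x ⊕ (-1/2))
Answer: roots = -7 (mult 1), -1/2 (mult 2)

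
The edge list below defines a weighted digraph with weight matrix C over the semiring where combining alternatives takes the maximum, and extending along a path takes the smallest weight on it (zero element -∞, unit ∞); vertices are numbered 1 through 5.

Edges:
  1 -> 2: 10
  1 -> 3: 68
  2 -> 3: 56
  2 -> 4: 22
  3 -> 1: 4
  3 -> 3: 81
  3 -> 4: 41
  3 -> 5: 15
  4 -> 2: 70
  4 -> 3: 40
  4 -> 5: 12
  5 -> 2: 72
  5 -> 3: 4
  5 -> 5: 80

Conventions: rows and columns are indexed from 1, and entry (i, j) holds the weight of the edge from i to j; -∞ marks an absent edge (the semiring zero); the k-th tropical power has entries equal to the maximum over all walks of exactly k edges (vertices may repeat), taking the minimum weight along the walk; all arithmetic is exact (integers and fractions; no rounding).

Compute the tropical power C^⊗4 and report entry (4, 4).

C^⊗2:
  [4, -∞, 68, 41, 15]
  [4, 22, 56, 41, 15]
  [4, 41, 81, 41, 15]
  [4, 12, 56, 40, 15]
  [4, 72, 56, 22, 80]
C^⊗3:
  [4, 41, 68, 41, 15]
  [4, 41, 56, 41, 15]
  [4, 41, 81, 41, 15]
  [4, 40, 56, 41, 15]
  [4, 72, 56, 41, 80]
C^⊗4:
  [4, 41, 68, 41, 15]
  [4, 41, 56, 41, 15]
  [4, 41, 81, 41, 15]
  [4, 41, 56, 41, 15]
  [4, 72, 56, 41, 80]
Key observation: the optimum is the walk 4->2->3->3->4, with weight 70 min 56 min 81 min 41 = 41.
Optimal value attained by: walk 4->2->3->3->4.
Answer: (C^⊗4)[4][4] = 41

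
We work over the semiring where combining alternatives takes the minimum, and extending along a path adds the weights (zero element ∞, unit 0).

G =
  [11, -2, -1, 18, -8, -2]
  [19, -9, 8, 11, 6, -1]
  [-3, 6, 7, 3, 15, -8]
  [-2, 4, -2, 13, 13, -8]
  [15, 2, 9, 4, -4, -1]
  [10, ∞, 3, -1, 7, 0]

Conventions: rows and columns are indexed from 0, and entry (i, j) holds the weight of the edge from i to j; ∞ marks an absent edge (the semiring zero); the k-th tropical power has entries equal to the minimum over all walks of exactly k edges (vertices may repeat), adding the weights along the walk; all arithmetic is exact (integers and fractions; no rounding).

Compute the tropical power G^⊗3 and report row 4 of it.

G^⊗2:
  [-4, -11, 1, -4, -12, -9]
  [5, -18, -1, -2, -3, -10]
  [1, -5, -5, -9, -11, -8]
  [-5, -5, -5, -9, -10, -10]
  [2, -7, 2, -2, -8, -5]
  [-3, 3, -3, -1, 2, -9]
G^⊗3:
  [-6, -20, -6, -10, -16, -13]
  [-4, -27, -10, -11, -12, -19]
  [-11, -14, -11, -9, -15, -17]
  [-11, -14, -11, -11, -14, -17]
  [-4, -16, -4, -6, -12, -10]
  [-6, -6, -6, -10, -11, -11]
Answer: row 4 of G^⊗3 = [-4, -16, -4, -6, -12, -10]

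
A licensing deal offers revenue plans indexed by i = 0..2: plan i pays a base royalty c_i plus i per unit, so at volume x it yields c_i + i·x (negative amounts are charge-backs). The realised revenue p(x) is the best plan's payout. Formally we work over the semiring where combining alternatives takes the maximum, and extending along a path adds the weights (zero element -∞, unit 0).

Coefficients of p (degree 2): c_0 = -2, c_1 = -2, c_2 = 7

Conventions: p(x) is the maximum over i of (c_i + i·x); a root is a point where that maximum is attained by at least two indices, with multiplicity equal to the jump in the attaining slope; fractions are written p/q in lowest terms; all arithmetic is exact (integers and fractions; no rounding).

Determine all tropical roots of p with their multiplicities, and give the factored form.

hull edge (i=0, c=-2) to (i=2, c=7): slope 9/2, span 2
Factored form: p(x) = 7 ⊗ (x ⊕ (-9/2)) ⊗ (x ⊕ (-9/2))
Answer: roots = -9/2 (mult 2)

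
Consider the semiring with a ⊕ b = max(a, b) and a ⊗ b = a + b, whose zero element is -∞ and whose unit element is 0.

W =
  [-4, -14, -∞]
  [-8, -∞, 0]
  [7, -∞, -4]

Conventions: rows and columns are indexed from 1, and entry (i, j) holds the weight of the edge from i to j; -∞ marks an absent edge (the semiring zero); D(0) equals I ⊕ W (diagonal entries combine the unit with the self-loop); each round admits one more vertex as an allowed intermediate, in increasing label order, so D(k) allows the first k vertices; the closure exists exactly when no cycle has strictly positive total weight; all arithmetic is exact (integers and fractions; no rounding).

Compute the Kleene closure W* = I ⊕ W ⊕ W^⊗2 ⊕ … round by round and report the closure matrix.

D(0):
  [0, -14, -∞]
  [-8, 0, 0]
  [7, -∞, 0]
D(1):
  [0, -14, -∞]
  [-8, 0, 0]
  [7, -7, 0]
D(2):
  [0, -14, -14]
  [-8, 0, 0]
  [7, -7, 0]
D(3):
  [0, -14, -14]
  [7, 0, 0]
  [7, -7, 0]
Answer: W* = [[0, -14, -14], [7, 0, 0], [7, -7, 0]]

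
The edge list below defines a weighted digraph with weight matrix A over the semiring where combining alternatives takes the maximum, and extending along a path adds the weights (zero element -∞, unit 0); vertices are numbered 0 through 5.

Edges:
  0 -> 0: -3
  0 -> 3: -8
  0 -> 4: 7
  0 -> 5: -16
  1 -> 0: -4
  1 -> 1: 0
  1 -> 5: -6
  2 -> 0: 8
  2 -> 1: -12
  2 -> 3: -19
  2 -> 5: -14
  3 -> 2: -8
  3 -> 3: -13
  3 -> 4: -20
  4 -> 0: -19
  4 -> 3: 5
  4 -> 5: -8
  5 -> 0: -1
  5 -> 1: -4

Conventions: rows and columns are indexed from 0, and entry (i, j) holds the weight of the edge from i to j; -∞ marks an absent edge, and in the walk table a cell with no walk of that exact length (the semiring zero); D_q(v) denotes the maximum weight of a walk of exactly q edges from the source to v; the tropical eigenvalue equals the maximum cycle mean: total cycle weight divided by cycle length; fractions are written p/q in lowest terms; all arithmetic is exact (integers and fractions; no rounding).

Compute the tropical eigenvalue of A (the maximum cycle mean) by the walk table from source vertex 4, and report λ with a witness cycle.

q=0: [-∞, -∞, -∞, -∞, 0, -∞]
q=1: [-19, -∞, -∞, 5, -∞, -8]
q=2: [-9, -12, -3, -8, -12, -35]
q=3: [5, -12, -16, -7, -2, -17]
q=4: [2, -12, -15, 3, 12, -10]
q=5: [-1, -12, -5, 17, 9, 4]
q=6: [3, 0, 9, 14, 6, 1]
Optimal cycle mean attained by: cycle 0->4->3->2->0, total 7 + 5 + (-8) + 8, length 4.
Answer: λ = 3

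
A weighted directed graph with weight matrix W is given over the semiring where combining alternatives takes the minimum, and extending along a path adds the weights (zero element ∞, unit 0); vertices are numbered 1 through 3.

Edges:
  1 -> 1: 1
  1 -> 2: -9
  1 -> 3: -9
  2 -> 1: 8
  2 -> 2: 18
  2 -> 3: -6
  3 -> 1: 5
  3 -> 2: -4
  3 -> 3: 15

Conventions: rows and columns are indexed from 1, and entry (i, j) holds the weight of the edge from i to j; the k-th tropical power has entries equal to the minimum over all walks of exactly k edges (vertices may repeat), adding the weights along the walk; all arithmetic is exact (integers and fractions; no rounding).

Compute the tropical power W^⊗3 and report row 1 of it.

W^⊗2:
  [-4, -13, -15]
  [-1, -10, -1]
  [4, -4, -10]
W^⊗3:
  [-10, -19, -19]
  [-2, -10, -16]
  [-5, -14, -10]
Answer: row 1 of W^⊗3 = [-10, -19, -19]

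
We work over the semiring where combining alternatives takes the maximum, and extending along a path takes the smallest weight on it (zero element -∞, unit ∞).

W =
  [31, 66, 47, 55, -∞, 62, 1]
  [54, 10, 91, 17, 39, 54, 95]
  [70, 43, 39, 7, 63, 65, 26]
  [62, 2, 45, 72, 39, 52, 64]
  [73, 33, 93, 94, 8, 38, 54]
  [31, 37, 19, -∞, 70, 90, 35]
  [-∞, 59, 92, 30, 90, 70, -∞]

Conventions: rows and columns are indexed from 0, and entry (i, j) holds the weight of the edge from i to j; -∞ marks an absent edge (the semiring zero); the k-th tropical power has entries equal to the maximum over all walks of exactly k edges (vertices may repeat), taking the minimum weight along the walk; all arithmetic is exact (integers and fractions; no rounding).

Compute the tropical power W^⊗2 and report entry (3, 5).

W^⊗2:
  [55, 43, 66, 55, 62, 62, 66]
  [70, 59, 92, 54, 90, 70, 39]
  [63, 66, 63, 63, 65, 65, 54]
  [62, 62, 64, 72, 64, 64, 64]
  [70, 66, 54, 72, 63, 65, 64]
  [70, 37, 70, 70, 70, 90, 54]
  [73, 43, 90, 90, 70, 70, 59]
Key observation: the optimum is the walk 3->6->5, with weight 64 min 70 = 64.
Optimal value attained by: walk 3->6->5.
Answer: (W^⊗2)[3][5] = 64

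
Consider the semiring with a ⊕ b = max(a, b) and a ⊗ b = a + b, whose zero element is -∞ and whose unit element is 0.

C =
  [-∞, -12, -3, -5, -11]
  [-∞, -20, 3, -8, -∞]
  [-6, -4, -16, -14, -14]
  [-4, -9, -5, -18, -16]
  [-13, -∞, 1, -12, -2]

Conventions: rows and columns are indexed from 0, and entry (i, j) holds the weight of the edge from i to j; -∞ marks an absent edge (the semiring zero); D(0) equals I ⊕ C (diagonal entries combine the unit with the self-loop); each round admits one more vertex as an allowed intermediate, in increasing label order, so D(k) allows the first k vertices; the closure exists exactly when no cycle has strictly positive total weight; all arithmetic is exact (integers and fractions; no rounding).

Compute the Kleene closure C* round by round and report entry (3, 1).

D(0):
  [0, -12, -3, -5, -11]
  [-∞, 0, 3, -8, -∞]
  [-6, -4, 0, -14, -14]
  [-4, -9, -5, 0, -16]
  [-13, -∞, 1, -12, 0]
D(1):
  [0, -12, -3, -5, -11]
  [-∞, 0, 3, -8, -∞]
  [-6, -4, 0, -11, -14]
  [-4, -9, -5, 0, -15]
  [-13, -25, 1, -12, 0]
D(2):
  [0, -12, -3, -5, -11]
  [-∞, 0, 3, -8, -∞]
  [-6, -4, 0, -11, -14]
  [-4, -9, -5, 0, -15]
  [-13, -25, 1, -12, 0]
D(3):
  [0, -7, -3, -5, -11]
  [-3, 0, 3, -8, -11]
  [-6, -4, 0, -11, -14]
  [-4, -9, -5, 0, -15]
  [-5, -3, 1, -10, 0]
D(4):
  [0, -7, -3, -5, -11]
  [-3, 0, 3, -8, -11]
  [-6, -4, 0, -11, -14]
  [-4, -9, -5, 0, -15]
  [-5, -3, 1, -10, 0]
D(5):
  [0, -7, -3, -5, -11]
  [-3, 0, 3, -8, -11]
  [-6, -4, 0, -11, -14]
  [-4, -9, -5, 0, -15]
  [-5, -3, 1, -10, 0]
Answer: C*[3][1] = -9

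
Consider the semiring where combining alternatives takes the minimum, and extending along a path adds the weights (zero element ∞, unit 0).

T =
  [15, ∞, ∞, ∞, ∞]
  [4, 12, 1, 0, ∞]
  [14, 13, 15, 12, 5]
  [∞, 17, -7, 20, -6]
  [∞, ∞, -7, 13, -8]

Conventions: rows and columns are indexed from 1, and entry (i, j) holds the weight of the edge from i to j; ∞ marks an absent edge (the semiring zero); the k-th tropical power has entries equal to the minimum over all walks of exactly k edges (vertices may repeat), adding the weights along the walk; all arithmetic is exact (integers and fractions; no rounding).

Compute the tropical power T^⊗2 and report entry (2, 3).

T^⊗2:
  [30, ∞, ∞, ∞, ∞]
  [15, 14, -7, 12, -6]
  [17, 25, -2, 13, -3]
  [7, 6, -13, 5, -14]
  [7, 6, -15, 5, -16]
Key observation: the optimum is the walk 2->4->3, with weight 0 + (-7) = -7.
Optimal value attained by: walk 2->4->3.
Answer: (T^⊗2)[2][3] = -7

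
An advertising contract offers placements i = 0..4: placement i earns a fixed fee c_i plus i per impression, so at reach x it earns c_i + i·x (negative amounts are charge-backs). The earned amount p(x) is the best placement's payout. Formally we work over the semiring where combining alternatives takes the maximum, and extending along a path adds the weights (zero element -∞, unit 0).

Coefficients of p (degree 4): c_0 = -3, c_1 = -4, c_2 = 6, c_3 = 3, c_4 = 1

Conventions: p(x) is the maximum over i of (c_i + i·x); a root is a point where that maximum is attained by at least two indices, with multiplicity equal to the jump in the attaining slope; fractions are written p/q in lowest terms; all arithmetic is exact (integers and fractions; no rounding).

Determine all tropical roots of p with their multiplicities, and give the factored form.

hull edge (i=0, c=-3) to (i=2, c=6): slope 9/2, span 2
hull edge (i=2, c=6) to (i=4, c=1): slope -5/2, span 2
Factored form: p(x) = 1 ⊗ (x ⊕ (-9/2)) ⊗ (x ⊕ (-9/2)) ⊗ (x ⊕ 5/2) ⊗ (x ⊕ 5/2)
Answer: roots = -9/2 (mult 2), 5/2 (mult 2)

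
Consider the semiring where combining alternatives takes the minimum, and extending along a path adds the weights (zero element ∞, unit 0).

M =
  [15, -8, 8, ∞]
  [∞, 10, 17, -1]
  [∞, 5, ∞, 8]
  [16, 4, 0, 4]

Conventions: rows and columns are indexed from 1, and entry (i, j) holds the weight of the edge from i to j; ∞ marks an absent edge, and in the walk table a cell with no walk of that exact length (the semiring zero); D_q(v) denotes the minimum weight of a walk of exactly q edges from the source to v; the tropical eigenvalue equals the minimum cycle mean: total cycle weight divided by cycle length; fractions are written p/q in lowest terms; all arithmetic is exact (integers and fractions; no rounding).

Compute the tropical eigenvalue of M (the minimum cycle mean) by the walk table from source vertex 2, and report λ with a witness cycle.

q=0: [∞, 0, ∞, ∞]
q=1: [∞, 10, 17, -1]
q=2: [15, 3, -1, 3]
q=3: [19, 4, 3, 2]
q=4: [18, 6, 2, 3]
Optimal cycle mean attained by: cycle 2->4->3->2, total (-1) + 0 + 5, length 3.
Answer: λ = 4/3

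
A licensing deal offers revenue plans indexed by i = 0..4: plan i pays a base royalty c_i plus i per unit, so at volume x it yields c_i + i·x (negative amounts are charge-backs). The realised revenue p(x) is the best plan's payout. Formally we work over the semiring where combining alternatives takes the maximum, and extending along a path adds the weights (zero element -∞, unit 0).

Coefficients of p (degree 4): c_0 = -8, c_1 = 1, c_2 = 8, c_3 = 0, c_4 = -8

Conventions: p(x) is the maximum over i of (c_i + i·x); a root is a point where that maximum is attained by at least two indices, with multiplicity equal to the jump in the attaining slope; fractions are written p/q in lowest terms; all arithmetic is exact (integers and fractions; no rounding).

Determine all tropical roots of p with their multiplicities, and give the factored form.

hull edge (i=0, c=-8) to (i=1, c=1): slope 9, span 1
hull edge (i=1, c=1) to (i=2, c=8): slope 7, span 1
hull edge (i=2, c=8) to (i=4, c=-8): slope -8, span 2
Factored form: p(x) = -8 ⊗ (x ⊕ (-9)) ⊗ (x ⊕ (-7)) ⊗ (x ⊕ 8) ⊗ (x ⊕ 8)
Answer: roots = -9 (mult 1), -7 (mult 1), 8 (mult 2)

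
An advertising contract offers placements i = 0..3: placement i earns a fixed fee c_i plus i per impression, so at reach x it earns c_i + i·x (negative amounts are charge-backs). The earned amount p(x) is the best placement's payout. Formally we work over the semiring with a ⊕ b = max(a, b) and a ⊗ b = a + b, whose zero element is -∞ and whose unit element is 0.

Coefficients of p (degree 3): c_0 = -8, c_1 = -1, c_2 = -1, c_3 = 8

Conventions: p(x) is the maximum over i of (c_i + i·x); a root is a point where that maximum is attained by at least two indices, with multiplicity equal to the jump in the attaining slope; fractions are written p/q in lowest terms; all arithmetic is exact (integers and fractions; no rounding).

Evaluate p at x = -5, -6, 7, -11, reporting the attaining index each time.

p(-5) = max(-8+0·(-5)=-8, -1+1·(-5)=-6, -1+2·(-5)=-11, 8+3·(-5)=-7) = -6 (attained by i=1)
p(-6) = max(-8+0·(-6)=-8, -1+1·(-6)=-7, -1+2·(-6)=-13, 8+3·(-6)=-10) = -7 (attained by i=1)
p(7) = max(-8+0·7=-8, -1+1·7=6, -1+2·7=13, 8+3·7=29) = 29 (attained by i=3)
p(-11) = max(-8+0·(-11)=-8, -1+1·(-11)=-12, -1+2·(-11)=-23, 8+3·(-11)=-25) = -8 (attained by i=0)
Answer: p(-5) = -6; p(-6) = -7; p(7) = 29; p(-11) = -8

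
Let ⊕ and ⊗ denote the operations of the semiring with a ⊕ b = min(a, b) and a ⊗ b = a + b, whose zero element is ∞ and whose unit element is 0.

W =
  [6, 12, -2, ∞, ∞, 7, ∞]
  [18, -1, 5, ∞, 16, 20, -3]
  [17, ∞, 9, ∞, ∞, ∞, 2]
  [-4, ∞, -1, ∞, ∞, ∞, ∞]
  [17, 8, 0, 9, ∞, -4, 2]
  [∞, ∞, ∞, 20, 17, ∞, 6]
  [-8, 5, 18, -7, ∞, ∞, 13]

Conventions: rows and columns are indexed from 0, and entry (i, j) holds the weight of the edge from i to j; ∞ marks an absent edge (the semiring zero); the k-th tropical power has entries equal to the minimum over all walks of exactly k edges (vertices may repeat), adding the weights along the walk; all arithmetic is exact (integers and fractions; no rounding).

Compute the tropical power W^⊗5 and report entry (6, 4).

W^⊗2:
  [12, 11, 4, 27, 24, 13, 0]
  [-11, -2, 4, -10, 15, 12, -4]
  [-6, 7, 15, -5, ∞, 24, 11]
  [2, 8, -6, ∞, ∞, 3, 1]
  [-6, 7, 8, -5, 13, 24, 2]
  [-2, 11, 17, -1, ∞, 13, 19]
  [-11, 4, -10, 6, 21, -1, 2]
W^⊗3:
  [-8, 5, 10, -7, 27, 19, 6]
  [-14, -3, -13, -11, 14, -4, -5]
  [-9, 6, -8, 4, 23, 1, 4]
  [-7, 6, 0, -6, 20, 9, -4]
  [-9, 6, -8, -5, 23, 1, 4]
  [-5, 10, -4, 12, 27, 5, 8]
  [-6, 1, -13, -5, 16, -4, -8]
W^⊗4:
  [-11, 4, -10, -1, 21, -1, 2]
  [-15, -4, -16, -12, 13, -7, -11]
  [-4, 3, -11, -3, 18, -2, -6]
  [-12, 1, -9, -11, 22, 0, 2]
  [-9, 3, -11, -3, 18, -2, -6]
  [0, 7, -7, 1, 22, 2, -2]
  [-16, -3, -8, -15, 13, 1, -11]
W^⊗5:
  [-6, 1, -13, -5, 16, -4, -8]
  [-19, -6, -17, -18, 10, -8, -14]
  [-14, -1, -6, -13, 15, 3, -9]
  [-15, 0, -14, -5, 17, -5, -7]
  [-14, -1, -11, -13, 15, -2, -9]
  [-10, 3, -2, -9, 19, 7, -5]
  [-19, -6, -18, -18, 13, -9, -6]
Key observation: the optimum is the walk 6->0->2->6->1->4, with weight (-8) + (-2) + 2 + 5 + 16 = 13.
Optimal value attained by: walk 6->0->2->6->1->4.
Answer: (W^⊗5)[6][4] = 13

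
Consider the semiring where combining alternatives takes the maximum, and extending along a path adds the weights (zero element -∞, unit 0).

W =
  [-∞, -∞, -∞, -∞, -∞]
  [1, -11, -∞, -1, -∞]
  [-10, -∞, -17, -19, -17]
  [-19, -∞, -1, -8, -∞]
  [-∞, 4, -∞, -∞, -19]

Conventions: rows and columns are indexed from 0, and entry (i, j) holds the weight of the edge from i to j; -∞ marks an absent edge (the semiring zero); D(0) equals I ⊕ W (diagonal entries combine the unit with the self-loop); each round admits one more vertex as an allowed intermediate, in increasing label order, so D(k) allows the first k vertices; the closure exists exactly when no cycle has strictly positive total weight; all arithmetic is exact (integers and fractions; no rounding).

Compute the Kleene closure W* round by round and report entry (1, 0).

D(0):
  [0, -∞, -∞, -∞, -∞]
  [1, 0, -∞, -1, -∞]
  [-10, -∞, 0, -19, -17]
  [-19, -∞, -1, 0, -∞]
  [-∞, 4, -∞, -∞, 0]
D(1):
  [0, -∞, -∞, -∞, -∞]
  [1, 0, -∞, -1, -∞]
  [-10, -∞, 0, -19, -17]
  [-19, -∞, -1, 0, -∞]
  [-∞, 4, -∞, -∞, 0]
D(2):
  [0, -∞, -∞, -∞, -∞]
  [1, 0, -∞, -1, -∞]
  [-10, -∞, 0, -19, -17]
  [-19, -∞, -1, 0, -∞]
  [5, 4, -∞, 3, 0]
D(3):
  [0, -∞, -∞, -∞, -∞]
  [1, 0, -∞, -1, -∞]
  [-10, -∞, 0, -19, -17]
  [-11, -∞, -1, 0, -18]
  [5, 4, -∞, 3, 0]
D(4):
  [0, -∞, -∞, -∞, -∞]
  [1, 0, -2, -1, -19]
  [-10, -∞, 0, -19, -17]
  [-11, -∞, -1, 0, -18]
  [5, 4, 2, 3, 0]
D(5):
  [0, -∞, -∞, -∞, -∞]
  [1, 0, -2, -1, -19]
  [-10, -13, 0, -14, -17]
  [-11, -14, -1, 0, -18]
  [5, 4, 2, 3, 0]
Answer: W*[1][0] = 1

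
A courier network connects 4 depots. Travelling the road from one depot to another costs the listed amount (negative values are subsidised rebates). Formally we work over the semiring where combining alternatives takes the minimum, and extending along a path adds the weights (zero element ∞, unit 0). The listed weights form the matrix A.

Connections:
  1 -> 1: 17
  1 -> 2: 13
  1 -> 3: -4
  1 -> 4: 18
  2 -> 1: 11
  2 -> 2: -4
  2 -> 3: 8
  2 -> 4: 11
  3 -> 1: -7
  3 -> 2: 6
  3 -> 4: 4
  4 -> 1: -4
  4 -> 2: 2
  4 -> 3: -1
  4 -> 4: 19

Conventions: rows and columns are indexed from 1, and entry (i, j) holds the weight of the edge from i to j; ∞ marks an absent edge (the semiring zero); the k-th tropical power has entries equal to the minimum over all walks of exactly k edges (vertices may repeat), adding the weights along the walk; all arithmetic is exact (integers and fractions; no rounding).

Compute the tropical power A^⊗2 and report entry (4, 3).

A^⊗2:
  [-11, 2, 13, 0]
  [1, -8, 4, 7]
  [0, 2, -11, 11]
  [-8, -2, -8, 3]
Key observation: the optimum is the walk 4->1->3, with weight (-4) + (-4) = -8.
Optimal value attained by: walk 4->1->3.
Answer: (A^⊗2)[4][3] = -8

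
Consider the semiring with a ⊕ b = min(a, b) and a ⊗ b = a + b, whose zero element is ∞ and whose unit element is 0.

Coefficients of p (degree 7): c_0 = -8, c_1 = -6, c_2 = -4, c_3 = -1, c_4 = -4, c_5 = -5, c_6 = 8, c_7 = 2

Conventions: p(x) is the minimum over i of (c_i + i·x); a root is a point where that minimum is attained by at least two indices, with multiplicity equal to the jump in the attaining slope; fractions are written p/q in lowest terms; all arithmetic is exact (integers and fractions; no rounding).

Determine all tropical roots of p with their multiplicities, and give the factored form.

hull edge (i=0, c=-8) to (i=5, c=-5): slope 3/5, span 5
hull edge (i=5, c=-5) to (i=7, c=2): slope 7/2, span 2
Factored form: p(x) = 2 ⊗ (x ⊕ (-7/2)) ⊗ (x ⊕ (-7/2)) ⊗ (x ⊕ (-3/5)) ⊗ (x ⊕ (-3/5)) ⊗ (x ⊕ (-3/5)) ⊗ (x ⊕ (-3/5)) ⊗ (x ⊕ (-3/5))
Answer: roots = -7/2 (mult 2), -3/5 (mult 5)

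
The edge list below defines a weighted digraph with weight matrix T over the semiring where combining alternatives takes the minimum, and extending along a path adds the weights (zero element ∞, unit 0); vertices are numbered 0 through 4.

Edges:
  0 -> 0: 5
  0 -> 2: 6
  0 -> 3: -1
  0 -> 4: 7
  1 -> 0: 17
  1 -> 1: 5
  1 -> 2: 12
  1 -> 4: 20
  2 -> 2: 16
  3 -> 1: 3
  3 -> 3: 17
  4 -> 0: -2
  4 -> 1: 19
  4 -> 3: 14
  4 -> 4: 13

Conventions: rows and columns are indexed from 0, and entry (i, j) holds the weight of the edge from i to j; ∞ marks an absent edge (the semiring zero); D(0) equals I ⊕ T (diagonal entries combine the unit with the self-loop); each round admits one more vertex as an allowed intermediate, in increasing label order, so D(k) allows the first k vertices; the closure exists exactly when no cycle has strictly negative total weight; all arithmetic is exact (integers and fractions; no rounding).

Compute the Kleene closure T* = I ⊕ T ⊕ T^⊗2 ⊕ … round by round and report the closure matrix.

D(0):
  [0, ∞, 6, -1, 7]
  [17, 0, 12, ∞, 20]
  [∞, ∞, 0, ∞, ∞]
  [∞, 3, ∞, 0, ∞]
  [-2, 19, ∞, 14, 0]
D(1):
  [0, ∞, 6, -1, 7]
  [17, 0, 12, 16, 20]
  [∞, ∞, 0, ∞, ∞]
  [∞, 3, ∞, 0, ∞]
  [-2, 19, 4, -3, 0]
D(2):
  [0, ∞, 6, -1, 7]
  [17, 0, 12, 16, 20]
  [∞, ∞, 0, ∞, ∞]
  [20, 3, 15, 0, 23]
  [-2, 19, 4, -3, 0]
D(3):
  [0, ∞, 6, -1, 7]
  [17, 0, 12, 16, 20]
  [∞, ∞, 0, ∞, ∞]
  [20, 3, 15, 0, 23]
  [-2, 19, 4, -3, 0]
D(4):
  [0, 2, 6, -1, 7]
  [17, 0, 12, 16, 20]
  [∞, ∞, 0, ∞, ∞]
  [20, 3, 15, 0, 23]
  [-2, 0, 4, -3, 0]
D(5):
  [0, 2, 6, -1, 7]
  [17, 0, 12, 16, 20]
  [∞, ∞, 0, ∞, ∞]
  [20, 3, 15, 0, 23]
  [-2, 0, 4, -3, 0]
Answer: T* = [[0, 2, 6, -1, 7], [17, 0, 12, 16, 20], [∞, ∞, 0, ∞, ∞], [20, 3, 15, 0, 23], [-2, 0, 4, -3, 0]]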